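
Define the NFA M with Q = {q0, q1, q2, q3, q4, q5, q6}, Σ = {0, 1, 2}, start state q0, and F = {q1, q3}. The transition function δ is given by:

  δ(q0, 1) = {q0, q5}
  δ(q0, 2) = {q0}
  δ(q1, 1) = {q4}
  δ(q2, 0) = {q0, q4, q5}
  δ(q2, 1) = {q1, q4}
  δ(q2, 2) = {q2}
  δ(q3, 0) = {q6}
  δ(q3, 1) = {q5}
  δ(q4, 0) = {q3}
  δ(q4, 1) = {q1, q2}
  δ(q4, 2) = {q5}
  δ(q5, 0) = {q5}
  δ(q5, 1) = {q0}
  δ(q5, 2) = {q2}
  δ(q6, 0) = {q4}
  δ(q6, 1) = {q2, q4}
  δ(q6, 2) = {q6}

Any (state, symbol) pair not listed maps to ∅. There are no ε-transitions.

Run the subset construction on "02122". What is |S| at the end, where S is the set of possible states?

Start in {q0}.
Read '0': q0→∅; now ∅.
The set is empty and remains empty for the remaining 4 symbols.
That set has 0 states.

0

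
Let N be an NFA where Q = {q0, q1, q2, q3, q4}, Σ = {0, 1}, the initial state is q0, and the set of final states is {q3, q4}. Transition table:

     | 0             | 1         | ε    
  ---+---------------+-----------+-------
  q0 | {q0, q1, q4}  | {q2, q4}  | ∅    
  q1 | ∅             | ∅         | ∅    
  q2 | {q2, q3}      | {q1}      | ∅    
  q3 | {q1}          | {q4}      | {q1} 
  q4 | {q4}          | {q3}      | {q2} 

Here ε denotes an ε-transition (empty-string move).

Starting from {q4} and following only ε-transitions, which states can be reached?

Begin with {q4}.
ε-move q4 → q2; add q2.

{q2, q4}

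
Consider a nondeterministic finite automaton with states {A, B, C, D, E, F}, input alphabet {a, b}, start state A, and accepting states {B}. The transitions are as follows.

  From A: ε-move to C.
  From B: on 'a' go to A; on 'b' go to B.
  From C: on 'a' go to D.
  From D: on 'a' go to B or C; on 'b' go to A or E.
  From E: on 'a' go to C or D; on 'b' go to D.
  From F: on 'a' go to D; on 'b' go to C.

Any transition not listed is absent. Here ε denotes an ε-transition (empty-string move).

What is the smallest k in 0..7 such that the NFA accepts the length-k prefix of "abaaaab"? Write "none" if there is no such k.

4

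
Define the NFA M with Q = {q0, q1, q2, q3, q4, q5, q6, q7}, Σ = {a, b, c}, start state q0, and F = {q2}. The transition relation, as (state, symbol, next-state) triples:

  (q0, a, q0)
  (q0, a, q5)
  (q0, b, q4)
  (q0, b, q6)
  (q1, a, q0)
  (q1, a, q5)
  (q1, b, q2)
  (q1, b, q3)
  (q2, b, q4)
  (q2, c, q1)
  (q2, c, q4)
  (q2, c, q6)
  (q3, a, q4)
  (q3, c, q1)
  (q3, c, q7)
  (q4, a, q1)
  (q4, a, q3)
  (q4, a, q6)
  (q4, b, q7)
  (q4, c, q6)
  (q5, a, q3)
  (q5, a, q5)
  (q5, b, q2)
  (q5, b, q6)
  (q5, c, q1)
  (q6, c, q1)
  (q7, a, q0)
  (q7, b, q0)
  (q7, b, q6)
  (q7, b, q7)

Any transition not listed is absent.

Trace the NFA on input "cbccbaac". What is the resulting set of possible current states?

Start in {q0}.
Read 'c': {q0} → ∅.
The set is empty and remains empty for the remaining 7 symbols.

∅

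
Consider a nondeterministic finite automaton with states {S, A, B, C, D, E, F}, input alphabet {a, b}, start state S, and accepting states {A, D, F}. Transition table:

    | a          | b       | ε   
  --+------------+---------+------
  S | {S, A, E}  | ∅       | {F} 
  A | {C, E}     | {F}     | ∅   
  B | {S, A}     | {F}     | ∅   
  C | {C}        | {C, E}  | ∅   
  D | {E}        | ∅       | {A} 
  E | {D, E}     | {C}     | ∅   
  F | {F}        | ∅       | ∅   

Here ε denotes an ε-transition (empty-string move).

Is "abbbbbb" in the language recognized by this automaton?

Start: ε-closure({S}) = {S, F}.
Read 'a': {S, F} → {S, A, E, F}.
Read 'b': {S, A, E, F} → {C, F}.
Read 'b': {C, F} → {C, E}.
Read 'b': {C, E} → {C, E}.
Read 'b': {C, E} → {C, E}.
Read 'b': {C, E} → {C, E}.
Read 'b': {C, E} → {C, E}.
The final set {C, E} contains no accepting state.

No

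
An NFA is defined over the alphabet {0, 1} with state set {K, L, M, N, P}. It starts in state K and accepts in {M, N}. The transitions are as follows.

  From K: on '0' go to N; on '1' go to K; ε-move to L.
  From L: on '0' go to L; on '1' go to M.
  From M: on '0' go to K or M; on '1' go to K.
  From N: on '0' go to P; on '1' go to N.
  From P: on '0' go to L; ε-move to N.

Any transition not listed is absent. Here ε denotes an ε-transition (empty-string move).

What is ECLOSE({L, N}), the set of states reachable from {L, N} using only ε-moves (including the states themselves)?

Begin with {L, N}.
No ε-moves leave this set, so the closure equals the set itself.

{L, N}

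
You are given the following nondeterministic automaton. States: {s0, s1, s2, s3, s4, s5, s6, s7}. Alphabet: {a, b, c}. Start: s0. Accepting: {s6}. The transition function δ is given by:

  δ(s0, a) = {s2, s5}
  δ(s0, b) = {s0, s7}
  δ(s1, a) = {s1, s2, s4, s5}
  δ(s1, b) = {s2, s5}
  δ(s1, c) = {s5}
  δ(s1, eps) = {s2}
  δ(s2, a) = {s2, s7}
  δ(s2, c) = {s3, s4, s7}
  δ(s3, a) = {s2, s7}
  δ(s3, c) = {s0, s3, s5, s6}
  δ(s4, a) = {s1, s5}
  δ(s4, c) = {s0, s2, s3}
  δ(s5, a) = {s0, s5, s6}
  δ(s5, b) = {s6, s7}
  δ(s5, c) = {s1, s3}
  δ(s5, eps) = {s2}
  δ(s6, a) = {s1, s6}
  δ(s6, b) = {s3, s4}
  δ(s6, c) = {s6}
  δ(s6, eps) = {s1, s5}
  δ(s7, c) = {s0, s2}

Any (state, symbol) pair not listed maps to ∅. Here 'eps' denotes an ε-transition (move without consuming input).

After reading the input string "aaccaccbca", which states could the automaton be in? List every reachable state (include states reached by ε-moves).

{s0, s1, s2, s4, s5, s6, s7}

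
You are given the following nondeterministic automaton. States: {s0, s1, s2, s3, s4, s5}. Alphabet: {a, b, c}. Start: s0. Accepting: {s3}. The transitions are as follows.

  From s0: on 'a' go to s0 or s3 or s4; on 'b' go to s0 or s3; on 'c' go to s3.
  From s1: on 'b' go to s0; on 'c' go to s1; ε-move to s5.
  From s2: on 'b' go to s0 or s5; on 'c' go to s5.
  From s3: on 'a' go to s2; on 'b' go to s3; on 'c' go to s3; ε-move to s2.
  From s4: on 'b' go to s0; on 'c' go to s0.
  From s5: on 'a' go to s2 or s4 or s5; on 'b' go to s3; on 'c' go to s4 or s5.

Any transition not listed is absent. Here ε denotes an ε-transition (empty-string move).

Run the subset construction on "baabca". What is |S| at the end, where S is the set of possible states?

Start in {s0}.
Read 'b': {s0} → {s0, s2, s3}.
Read 'a': {s0, s2, s3} → {s0, s2, s3, s4}.
Read 'a': {s0, s2, s3, s4} → {s0, s2, s3, s4}.
Read 'b': {s0, s2, s3, s4} → {s0, s2, s3, s5}.
Read 'c': {s0, s2, s3, s5} → {s2, s3, s4, s5}.
Read 'a': {s2, s3, s4, s5} → {s2, s4, s5}.
That set has 3 states.

3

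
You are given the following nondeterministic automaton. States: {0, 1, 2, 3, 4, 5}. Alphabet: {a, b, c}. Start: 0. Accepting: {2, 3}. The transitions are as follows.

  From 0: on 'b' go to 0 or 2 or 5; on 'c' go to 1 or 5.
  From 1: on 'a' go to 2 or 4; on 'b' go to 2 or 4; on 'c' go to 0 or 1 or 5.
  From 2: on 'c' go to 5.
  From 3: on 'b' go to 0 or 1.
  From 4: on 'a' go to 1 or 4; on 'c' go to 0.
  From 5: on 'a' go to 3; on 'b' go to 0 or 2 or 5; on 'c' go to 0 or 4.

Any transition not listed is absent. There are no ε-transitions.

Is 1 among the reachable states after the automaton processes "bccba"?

Start in {0}.
Read 'b': {0} → {0, 2, 5}.
Read 'c': {0, 2, 5} → {0, 1, 4, 5}.
Read 'c': {0, 1, 4, 5} → {0, 1, 4, 5}.
Read 'b': {0, 1, 4, 5} → {0, 2, 4, 5}.
Read 'a': {0, 2, 4, 5} → {1, 3, 4}.
State 1 is in {1, 3, 4}.

Yes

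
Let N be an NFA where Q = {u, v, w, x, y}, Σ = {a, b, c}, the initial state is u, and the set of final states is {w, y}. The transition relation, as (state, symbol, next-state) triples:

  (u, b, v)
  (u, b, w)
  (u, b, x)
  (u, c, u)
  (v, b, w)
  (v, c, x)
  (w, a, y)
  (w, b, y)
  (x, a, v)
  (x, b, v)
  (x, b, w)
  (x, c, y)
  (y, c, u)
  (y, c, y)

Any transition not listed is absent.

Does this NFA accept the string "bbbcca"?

No

Start in {u}.
Read 'b': {u} → {v, w, x}.
Read 'b': {v, w, x} → {v, w, y}.
Read 'b': {v, w, y} → {w, y}.
Read 'c': {w, y} → {u, y}.
Read 'c': {u, y} → {u, y}.
Read 'a': {u, y} → ∅.
The final set ∅ contains no accepting state.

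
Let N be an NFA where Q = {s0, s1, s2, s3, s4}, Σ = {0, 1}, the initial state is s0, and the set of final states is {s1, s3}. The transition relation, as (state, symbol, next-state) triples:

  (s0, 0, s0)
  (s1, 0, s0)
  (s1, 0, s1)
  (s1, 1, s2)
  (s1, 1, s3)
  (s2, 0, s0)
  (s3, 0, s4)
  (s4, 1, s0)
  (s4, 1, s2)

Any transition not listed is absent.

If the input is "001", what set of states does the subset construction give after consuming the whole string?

Start in {s0}.
Read '0': s0→{s0}; now {s0}.
Read '0': s0→{s0}; now {s0}.
Read '1': s0→∅; now ∅.

∅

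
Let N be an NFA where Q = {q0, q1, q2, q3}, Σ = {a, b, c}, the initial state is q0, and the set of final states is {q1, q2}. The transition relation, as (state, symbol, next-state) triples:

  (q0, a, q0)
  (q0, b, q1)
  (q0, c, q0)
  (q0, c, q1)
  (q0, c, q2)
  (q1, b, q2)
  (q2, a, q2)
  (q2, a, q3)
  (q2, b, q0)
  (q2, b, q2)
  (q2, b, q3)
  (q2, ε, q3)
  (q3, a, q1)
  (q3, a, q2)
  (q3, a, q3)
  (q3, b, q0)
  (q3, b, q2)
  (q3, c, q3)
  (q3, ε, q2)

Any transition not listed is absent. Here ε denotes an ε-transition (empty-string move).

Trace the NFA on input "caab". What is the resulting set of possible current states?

{q0, q1, q2, q3}

Start in {q0}.
Read 'c': {q0} → {q0, q1, q2, q3}.
Read 'a': {q0, q1, q2, q3} → {q0, q1, q2, q3}.
Read 'a': {q0, q1, q2, q3} → {q0, q1, q2, q3}.
Read 'b': {q0, q1, q2, q3} → {q0, q1, q2, q3}.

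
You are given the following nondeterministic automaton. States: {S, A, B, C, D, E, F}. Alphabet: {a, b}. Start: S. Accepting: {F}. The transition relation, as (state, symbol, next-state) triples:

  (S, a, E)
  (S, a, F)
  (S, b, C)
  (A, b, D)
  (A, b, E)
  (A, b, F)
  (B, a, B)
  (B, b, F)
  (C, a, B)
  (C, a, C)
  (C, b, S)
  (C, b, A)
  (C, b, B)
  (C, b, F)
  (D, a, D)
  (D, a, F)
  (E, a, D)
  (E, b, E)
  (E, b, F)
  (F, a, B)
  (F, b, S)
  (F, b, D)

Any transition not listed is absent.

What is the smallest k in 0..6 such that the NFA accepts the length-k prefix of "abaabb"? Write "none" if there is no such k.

Start in {S}.
Read 'a': S→{E, F}; now {E, F}.
None of the earlier sets intersect F, but {E, F} does.

1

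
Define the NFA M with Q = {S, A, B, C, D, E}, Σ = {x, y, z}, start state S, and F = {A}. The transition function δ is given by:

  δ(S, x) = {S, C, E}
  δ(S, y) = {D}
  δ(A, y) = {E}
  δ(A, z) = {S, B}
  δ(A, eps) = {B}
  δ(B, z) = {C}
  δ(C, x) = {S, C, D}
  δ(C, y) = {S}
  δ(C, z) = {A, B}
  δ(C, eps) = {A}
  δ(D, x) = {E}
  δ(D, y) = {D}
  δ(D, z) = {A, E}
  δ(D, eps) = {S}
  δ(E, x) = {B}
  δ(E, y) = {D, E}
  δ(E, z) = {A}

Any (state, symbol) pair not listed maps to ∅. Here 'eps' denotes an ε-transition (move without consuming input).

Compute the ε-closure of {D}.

{S, D}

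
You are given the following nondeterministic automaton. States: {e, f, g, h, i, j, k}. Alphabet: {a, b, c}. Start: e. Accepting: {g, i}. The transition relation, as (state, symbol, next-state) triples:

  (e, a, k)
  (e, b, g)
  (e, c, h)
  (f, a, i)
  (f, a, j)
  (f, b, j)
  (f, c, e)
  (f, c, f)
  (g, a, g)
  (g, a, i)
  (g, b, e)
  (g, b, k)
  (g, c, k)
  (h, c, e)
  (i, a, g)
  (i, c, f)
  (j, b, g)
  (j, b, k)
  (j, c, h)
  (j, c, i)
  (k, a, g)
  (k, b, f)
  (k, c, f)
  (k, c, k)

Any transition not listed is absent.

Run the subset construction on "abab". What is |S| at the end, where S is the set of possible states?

Start in {e}.
Read 'a': {e} → {k}.
Read 'b': {k} → {f}.
Read 'a': {f} → {i, j}.
Read 'b': {i, j} → {g, k}.
That set has 2 states.

2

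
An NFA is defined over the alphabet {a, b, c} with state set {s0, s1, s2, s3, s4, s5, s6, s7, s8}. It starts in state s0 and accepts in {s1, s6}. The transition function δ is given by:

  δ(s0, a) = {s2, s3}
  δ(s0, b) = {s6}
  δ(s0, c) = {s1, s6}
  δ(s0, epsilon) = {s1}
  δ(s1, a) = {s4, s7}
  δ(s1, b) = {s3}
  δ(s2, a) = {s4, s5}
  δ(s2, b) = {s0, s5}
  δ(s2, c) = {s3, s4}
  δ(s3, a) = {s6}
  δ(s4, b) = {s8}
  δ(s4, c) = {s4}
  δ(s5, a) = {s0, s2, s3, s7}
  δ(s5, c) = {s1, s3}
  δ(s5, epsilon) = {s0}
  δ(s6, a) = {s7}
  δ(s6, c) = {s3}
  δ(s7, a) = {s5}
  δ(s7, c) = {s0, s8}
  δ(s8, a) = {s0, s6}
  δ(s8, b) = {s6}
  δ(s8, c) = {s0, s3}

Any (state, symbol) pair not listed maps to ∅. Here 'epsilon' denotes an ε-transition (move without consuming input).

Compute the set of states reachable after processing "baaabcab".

{s0, s1, s5, s8}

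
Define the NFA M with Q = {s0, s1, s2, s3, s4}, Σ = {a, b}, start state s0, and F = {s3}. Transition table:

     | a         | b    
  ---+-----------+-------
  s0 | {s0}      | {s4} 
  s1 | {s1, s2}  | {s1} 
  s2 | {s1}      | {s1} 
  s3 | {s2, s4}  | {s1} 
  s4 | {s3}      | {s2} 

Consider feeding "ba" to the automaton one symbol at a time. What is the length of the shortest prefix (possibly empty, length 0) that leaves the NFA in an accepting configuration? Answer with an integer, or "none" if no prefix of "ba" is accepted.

2

Start in {s0}.
Read 'b': s0→{s4}; now {s4}.
Read 'a': s4→{s3}; now {s3}.
None of the earlier sets intersect F, but {s3} does.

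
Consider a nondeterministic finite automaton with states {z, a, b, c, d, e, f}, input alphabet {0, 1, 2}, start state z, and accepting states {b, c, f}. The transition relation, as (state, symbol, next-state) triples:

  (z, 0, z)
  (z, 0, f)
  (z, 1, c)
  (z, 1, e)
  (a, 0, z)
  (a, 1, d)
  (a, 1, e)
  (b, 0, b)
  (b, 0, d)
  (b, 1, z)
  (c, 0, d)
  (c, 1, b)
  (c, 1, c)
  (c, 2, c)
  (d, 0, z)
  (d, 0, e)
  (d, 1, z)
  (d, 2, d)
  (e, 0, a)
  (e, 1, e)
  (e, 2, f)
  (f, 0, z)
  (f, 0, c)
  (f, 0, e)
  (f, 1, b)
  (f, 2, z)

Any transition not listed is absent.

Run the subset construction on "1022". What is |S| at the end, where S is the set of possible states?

1

Start in {z}.
Read '1': z→{c, e}; now {c, e}.
Read '0': c→{d}, e→{a}; now {a, d}.
Read '2': a→∅, d→{d}; now {d}.
Read '2': d→{d}; now {d}.
That set has 1 state.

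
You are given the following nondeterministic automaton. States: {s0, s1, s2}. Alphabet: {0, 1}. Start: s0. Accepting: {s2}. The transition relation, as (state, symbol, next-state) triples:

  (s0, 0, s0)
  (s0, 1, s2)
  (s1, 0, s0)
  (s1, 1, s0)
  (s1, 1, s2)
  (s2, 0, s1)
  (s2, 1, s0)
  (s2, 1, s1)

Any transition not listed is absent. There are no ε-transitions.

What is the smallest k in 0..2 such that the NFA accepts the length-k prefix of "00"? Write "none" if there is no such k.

Start in {s0}.
Read '0': s0→{s0}; now {s0}.
Read '0': s0→{s0}; now {s0}.
No reachable set along the way intersects F.

none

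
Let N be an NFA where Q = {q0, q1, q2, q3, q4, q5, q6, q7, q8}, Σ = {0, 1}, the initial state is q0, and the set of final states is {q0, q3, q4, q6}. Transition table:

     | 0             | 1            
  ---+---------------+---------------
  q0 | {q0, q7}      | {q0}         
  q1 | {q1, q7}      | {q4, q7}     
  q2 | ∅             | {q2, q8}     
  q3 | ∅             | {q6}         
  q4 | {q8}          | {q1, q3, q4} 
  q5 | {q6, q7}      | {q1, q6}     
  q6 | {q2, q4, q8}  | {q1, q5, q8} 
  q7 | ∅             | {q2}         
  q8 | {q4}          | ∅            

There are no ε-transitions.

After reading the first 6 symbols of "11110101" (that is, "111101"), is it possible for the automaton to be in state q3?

No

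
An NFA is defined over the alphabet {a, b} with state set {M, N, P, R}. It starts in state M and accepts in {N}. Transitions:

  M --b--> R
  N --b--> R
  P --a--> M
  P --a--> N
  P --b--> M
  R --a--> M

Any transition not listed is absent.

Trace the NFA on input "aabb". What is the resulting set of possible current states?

∅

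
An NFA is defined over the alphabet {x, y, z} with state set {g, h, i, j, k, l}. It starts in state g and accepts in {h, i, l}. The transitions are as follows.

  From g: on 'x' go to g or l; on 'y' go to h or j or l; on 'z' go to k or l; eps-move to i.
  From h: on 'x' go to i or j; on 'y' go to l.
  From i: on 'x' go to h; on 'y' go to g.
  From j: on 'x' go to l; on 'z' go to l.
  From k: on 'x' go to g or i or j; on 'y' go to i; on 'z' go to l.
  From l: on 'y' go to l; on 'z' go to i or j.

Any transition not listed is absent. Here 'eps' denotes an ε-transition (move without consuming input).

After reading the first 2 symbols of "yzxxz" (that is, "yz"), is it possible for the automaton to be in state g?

No

Start: ε-closure({g}) = {g, i}.
Read 'y': {g, i} → {g, h, i, j, l}.
Read 'z': {g, h, i, j, l} → {i, j, k, l}.
State g is not in {i, j, k, l}.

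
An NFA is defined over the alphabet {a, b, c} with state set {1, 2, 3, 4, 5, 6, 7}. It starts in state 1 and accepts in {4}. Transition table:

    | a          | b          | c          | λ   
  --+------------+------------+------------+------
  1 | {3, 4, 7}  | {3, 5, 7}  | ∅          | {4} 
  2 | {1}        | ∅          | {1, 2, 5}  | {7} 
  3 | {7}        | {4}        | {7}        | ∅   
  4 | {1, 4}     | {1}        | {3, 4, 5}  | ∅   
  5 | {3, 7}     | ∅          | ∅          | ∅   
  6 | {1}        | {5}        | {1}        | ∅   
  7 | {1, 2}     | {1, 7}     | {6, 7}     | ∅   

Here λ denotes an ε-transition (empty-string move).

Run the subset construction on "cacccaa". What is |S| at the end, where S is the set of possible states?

Start: ε-closure({1}) = {1, 4}.
Read 'c': {1, 4} → {3, 4, 5}.
Read 'a': {3, 4, 5} → {1, 3, 4, 7}.
Read 'c': {1, 3, 4, 7} → {3, 4, 5, 6, 7}.
Read 'c': {3, 4, 5, 6, 7} → {1, 3, 4, 5, 6, 7}.
Read 'c': {1, 3, 4, 5, 6, 7} → {1, 3, 4, 5, 6, 7}.
Read 'a': {1, 3, 4, 5, 6, 7} → {1, 2, 3, 4, 7}.
Read 'a': {1, 2, 3, 4, 7} → {1, 2, 3, 4, 7}.
That set has 5 states.

5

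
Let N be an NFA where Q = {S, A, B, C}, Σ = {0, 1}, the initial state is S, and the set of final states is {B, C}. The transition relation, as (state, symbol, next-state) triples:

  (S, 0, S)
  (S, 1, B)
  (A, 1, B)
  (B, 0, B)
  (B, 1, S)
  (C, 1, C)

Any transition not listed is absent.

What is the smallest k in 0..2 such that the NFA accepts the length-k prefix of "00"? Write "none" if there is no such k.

Start in {S}.
Read '0': {S} → {S}.
Read '0': {S} → {S}.
No reachable set along the way intersects F.

none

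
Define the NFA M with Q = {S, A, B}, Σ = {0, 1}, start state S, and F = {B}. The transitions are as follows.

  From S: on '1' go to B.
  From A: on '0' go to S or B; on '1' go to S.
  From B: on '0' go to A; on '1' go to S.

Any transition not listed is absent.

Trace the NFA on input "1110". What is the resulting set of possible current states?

{A}

Start in {S}.
Read '1': {S} → {B}.
Read '1': {B} → {S}.
Read '1': {S} → {B}.
Read '0': {B} → {A}.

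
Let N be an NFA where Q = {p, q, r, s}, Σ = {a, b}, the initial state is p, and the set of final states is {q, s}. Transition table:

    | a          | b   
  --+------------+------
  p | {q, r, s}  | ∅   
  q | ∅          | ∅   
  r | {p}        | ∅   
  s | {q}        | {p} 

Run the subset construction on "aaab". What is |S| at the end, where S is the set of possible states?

1

Start in {p}.
Read 'a': p→{q, r, s}; now {q, r, s}.
Read 'a': q→∅, r→{p}, s→{q}; now {p, q}.
Read 'a': p→{q, r, s}, q→∅; now {q, r, s}.
Read 'b': q→∅, r→∅, s→{p}; now {p}.
That set has 1 state.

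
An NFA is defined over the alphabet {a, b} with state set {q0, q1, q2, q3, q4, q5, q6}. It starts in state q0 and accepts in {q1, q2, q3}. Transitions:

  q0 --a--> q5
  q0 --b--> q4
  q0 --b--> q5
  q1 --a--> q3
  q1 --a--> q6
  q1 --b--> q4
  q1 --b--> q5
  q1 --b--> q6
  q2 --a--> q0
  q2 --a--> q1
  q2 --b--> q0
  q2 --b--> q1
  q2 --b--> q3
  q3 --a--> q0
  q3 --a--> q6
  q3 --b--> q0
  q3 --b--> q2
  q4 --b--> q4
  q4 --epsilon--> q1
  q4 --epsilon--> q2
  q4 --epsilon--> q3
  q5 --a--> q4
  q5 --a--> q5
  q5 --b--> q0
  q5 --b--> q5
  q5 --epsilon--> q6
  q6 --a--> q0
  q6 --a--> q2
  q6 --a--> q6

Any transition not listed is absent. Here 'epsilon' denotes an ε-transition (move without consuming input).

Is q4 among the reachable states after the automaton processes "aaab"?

Yes

Start in {q0}.
Read 'a': {q0} → {q5, q6}.
Read 'a': {q5, q6} → {q0, q1, q2, q3, q4, q5, q6}.
Read 'a': {q0, q1, q2, q3, q4, q5, q6} → {q0, q1, q2, q3, q4, q5, q6}.
Read 'b': {q0, q1, q2, q3, q4, q5, q6} → {q0, q1, q2, q3, q4, q5, q6}.
State q4 is in {q0, q1, q2, q3, q4, q5, q6}.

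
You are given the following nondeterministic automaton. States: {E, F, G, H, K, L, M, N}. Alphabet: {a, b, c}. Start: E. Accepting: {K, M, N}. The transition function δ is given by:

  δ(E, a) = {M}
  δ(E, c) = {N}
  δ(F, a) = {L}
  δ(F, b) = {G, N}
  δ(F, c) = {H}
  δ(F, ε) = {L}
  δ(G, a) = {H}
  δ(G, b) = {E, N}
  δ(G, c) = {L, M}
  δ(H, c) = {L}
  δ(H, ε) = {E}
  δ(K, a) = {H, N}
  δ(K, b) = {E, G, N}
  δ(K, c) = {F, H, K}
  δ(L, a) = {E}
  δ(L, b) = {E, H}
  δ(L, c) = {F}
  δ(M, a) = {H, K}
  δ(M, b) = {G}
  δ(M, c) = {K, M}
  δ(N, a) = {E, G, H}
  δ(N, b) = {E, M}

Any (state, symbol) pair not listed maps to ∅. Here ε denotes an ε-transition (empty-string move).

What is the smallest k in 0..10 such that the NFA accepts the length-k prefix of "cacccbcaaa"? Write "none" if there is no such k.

Start in {E}.
Read 'c': E→{N}; now {N}.
None of the earlier sets intersect F, but {N} does.

1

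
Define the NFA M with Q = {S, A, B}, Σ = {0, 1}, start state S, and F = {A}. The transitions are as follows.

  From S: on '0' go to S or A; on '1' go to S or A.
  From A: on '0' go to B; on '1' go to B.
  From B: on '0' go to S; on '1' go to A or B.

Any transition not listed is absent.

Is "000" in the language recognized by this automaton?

Yes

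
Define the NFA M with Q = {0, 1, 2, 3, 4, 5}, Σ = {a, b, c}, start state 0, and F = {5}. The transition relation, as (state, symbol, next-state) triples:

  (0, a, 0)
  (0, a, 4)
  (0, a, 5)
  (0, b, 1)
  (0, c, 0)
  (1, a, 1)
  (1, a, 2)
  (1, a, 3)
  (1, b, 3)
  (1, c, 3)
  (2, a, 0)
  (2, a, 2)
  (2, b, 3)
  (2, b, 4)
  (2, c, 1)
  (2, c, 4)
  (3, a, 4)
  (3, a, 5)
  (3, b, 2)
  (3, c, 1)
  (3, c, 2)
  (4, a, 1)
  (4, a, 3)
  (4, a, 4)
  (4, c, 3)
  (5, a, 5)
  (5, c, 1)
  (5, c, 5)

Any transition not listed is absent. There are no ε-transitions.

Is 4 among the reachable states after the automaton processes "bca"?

Yes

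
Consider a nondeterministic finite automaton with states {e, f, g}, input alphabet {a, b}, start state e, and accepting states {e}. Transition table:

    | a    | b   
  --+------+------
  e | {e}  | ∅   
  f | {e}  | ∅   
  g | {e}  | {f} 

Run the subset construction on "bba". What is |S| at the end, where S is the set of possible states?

0

Start in {e}.
Read 'b': {e} → ∅.
The set is empty and remains empty for the remaining 2 symbols.
That set has 0 states.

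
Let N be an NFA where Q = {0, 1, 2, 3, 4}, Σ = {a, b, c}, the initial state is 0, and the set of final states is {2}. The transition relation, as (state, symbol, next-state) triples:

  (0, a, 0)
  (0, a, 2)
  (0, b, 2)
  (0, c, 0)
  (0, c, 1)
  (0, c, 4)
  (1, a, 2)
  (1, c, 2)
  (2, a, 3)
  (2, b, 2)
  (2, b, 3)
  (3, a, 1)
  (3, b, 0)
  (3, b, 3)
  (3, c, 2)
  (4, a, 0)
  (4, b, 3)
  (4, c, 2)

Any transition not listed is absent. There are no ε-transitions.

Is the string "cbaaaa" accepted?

Start in {0}.
Read 'c': {0} → {0, 1, 4}.
Read 'b': {0, 1, 4} → {2, 3}.
Read 'a': {2, 3} → {1, 3}.
Read 'a': {1, 3} → {1, 2}.
Read 'a': {1, 2} → {2, 3}.
Read 'a': {2, 3} → {1, 3}.
The final set {1, 3} contains no accepting state.

No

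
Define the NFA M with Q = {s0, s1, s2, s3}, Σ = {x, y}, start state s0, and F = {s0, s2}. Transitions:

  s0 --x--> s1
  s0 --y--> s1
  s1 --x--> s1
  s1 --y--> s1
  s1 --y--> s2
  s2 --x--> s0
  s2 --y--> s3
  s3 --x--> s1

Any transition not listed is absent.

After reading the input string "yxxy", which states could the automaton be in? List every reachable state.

Start in {s0}.
Read 'y': {s0} → {s1}.
Read 'x': {s1} → {s1}.
Read 'x': {s1} → {s1}.
Read 'y': {s1} → {s1, s2}.

{s1, s2}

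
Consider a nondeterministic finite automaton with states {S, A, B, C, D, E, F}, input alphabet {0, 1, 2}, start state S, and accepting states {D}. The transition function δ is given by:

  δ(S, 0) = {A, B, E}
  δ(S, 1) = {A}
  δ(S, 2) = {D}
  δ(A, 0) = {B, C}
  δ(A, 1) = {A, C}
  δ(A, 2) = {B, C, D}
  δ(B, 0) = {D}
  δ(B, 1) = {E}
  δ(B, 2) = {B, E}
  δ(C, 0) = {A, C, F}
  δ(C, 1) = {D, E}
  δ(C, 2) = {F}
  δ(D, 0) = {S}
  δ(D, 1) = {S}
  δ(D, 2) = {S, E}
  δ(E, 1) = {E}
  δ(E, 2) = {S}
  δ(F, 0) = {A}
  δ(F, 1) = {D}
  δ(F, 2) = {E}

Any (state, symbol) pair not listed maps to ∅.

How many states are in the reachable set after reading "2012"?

3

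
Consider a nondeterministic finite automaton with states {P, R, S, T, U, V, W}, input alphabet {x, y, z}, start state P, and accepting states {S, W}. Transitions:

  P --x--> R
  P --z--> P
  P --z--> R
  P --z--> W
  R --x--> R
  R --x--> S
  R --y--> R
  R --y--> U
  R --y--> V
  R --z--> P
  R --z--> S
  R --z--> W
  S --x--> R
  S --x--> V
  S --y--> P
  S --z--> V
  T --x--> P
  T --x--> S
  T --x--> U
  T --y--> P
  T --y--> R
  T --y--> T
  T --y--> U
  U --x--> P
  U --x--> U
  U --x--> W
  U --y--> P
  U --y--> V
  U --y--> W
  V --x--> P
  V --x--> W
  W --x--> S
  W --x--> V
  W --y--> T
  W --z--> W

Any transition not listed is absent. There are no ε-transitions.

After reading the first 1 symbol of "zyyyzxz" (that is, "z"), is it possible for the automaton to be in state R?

Yes

Start in {P}.
Read 'z': P→{P, R, W}; now {P, R, W}.
State R is in {P, R, W}.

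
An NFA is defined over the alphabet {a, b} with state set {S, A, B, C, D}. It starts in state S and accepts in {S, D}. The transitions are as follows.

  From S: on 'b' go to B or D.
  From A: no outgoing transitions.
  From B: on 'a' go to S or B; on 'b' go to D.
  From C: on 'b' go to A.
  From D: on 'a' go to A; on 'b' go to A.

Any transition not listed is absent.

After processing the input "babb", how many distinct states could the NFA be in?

2

Start in {S}.
Read 'b': S→{B, D}; now {B, D}.
Read 'a': B→{S, B}, D→{A}; now {S, A, B}.
Read 'b': S→{B, D}, A→∅, B→{D}; now {B, D}.
Read 'b': B→{D}, D→{A}; now {A, D}.
That set has 2 states.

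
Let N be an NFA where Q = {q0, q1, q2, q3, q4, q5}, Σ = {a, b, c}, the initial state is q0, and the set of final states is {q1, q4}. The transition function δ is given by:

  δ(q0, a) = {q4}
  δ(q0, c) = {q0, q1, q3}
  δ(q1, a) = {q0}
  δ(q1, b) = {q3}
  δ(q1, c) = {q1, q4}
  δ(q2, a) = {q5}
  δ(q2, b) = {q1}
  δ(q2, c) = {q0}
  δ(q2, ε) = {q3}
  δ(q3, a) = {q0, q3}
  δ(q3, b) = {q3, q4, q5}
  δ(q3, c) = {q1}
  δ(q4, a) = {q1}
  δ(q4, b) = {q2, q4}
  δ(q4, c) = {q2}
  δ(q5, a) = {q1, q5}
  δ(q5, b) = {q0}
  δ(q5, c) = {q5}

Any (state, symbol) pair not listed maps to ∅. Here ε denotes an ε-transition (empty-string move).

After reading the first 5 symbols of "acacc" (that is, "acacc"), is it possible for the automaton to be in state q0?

Yes

Start in {q0}.
Read 'a': q0→{q4}; now {q4}.
Read 'c': q4→{q2}; union {q2}; ε-closure = {q2, q3}.
Read 'a': q2→{q5}, q3→{q0, q3}; now {q0, q3, q5}.
Read 'c': q0→{q0, q1, q3}, q3→{q1}, q5→{q5}; now {q0, q1, q3, q5}.
Read 'c': q0→{q0, q1, q3}, q1→{q1, q4}, q3→{q1}, q5→{q5}; now {q0, q1, q3, q4, q5}.
State q0 is in {q0, q1, q3, q4, q5}.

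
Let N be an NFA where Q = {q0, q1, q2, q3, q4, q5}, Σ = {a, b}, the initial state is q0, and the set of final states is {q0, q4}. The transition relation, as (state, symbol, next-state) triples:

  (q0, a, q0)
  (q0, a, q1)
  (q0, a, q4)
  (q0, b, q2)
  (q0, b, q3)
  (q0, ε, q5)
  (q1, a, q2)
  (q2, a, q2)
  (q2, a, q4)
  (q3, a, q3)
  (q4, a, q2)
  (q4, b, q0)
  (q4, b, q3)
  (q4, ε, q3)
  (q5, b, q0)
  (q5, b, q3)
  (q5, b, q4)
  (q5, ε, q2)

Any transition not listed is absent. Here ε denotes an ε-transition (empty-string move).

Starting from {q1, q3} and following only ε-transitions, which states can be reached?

{q1, q3}

Begin with {q1, q3}.
No ε-moves leave this set, so the closure equals the set itself.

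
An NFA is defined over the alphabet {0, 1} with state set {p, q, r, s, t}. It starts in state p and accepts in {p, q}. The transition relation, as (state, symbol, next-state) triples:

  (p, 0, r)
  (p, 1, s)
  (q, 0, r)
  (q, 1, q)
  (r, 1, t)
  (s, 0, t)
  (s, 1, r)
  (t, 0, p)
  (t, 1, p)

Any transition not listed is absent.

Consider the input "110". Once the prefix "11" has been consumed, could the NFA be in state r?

Start in {p}.
Read '1': {p} → {s}.
Read '1': {s} → {r}.
State r is in {r}.

Yes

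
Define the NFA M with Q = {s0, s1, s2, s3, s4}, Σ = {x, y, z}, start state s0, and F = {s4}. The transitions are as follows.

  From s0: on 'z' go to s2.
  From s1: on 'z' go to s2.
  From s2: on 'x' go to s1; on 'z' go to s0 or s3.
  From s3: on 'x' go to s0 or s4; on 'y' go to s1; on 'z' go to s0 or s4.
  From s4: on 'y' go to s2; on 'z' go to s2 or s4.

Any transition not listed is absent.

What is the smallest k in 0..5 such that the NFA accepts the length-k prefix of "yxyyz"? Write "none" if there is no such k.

Start in {s0}.
Read 'y': s0→∅; now ∅.
The set is empty and remains empty for the remaining 4 symbols.
No reachable set along the way intersects F.

none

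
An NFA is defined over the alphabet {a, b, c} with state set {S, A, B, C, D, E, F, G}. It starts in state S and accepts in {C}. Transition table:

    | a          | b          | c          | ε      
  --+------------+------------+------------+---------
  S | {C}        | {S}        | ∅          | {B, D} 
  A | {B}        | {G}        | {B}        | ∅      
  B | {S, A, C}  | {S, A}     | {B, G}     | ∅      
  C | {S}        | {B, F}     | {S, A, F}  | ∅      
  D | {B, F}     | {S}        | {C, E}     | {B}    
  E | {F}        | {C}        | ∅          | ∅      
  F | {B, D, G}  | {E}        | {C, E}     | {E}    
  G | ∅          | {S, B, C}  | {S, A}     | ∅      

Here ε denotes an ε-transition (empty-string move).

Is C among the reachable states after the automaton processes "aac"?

Yes

Start: ε-closure({S}) = {S, B, D}.
Read 'a': S→{C}, B→{S, A, C}, D→{B, F}; union {S, A, B, C, F}; ε-closure = {S, A, B, C, D, E, F}.
Read 'a': S→{C}, A→{B}, B→{S, A, C}, C→{S}, D→{B, F}, E→{F}, F→{B, D, G}; union {S, A, B, C, D, F, G}; ε-closure = {S, A, B, C, D, E, F, G}.
Read 'c': S→∅, A→{B}, B→{B, G}, C→{S, A, F}, D→{C, E}, E→∅, F→{C, E}, G→{S, A}; union {S, A, B, C, E, F, G}; ε-closure = {S, A, B, C, D, E, F, G}.
State C is in {S, A, B, C, D, E, F, G}.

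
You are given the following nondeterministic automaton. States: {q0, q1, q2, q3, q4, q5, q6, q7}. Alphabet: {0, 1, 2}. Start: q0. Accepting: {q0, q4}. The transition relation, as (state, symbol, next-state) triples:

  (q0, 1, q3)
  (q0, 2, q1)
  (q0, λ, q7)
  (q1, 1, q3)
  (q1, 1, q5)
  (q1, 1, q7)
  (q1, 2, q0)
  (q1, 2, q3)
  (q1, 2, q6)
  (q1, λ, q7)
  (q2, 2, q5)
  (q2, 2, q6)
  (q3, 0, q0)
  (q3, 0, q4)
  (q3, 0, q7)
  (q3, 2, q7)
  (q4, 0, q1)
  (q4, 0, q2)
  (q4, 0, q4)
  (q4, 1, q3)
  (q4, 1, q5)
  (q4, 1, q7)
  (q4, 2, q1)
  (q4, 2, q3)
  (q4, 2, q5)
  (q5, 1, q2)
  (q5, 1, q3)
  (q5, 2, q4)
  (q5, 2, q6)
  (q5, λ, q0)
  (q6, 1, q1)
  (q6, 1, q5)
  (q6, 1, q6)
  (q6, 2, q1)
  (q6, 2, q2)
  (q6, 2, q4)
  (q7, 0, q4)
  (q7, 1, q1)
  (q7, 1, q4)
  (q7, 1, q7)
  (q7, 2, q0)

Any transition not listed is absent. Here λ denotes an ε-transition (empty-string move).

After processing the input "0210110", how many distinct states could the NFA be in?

Start: ε-closure({q0}) = {q0, q7}.
Read '0': q0→∅, q7→{q4}; now {q4}.
Read '2': q4→{q1, q3, q5}; union {q1, q3, q5}; ε-closure = {q0, q1, q3, q5, q7}.
Read '1': q0→{q3}, q1→{q3, q5, q7}, q3→∅, q5→{q2, q3}, q7→{q1, q4, q7}; union {q1, q2, q3, q4, q5, q7}; ε-closure = {q0, q1, q2, q3, q4, q5, q7}.
Read '0': q0→∅, q1→∅, q2→∅, q3→{q0, q4, q7}, q4→{q1, q2, q4}, q5→∅, q7→{q4}; now {q0, q1, q2, q4, q7}.
Read '1': q0→{q3}, q1→{q3, q5, q7}, q2→∅, q4→{q3, q5, q7}, q7→{q1, q4, q7}; union {q1, q3, q4, q5, q7}; ε-closure = {q0, q1, q3, q4, q5, q7}.
Read '1': q0→{q3}, q1→{q3, q5, q7}, q3→∅, q4→{q3, q5, q7}, q5→{q2, q3}, q7→{q1, q4, q7}; union {q1, q2, q3, q4, q5, q7}; ε-closure = {q0, q1, q2, q3, q4, q5, q7}.
Read '0': q0→∅, q1→∅, q2→∅, q3→{q0, q4, q7}, q4→{q1, q2, q4}, q5→∅, q7→{q4}; now {q0, q1, q2, q4, q7}.
That set has 5 states.

5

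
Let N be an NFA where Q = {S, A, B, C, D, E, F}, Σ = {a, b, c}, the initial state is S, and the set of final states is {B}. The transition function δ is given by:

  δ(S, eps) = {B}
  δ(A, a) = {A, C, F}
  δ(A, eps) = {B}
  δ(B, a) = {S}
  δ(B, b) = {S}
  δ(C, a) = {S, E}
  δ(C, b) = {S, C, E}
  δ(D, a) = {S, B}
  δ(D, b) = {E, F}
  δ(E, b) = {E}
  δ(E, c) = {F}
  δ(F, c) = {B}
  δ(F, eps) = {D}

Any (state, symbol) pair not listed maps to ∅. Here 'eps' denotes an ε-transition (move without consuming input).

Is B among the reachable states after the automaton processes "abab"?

Yes

Start: ε-closure({S}) = {S, B}.
Read 'a': S→∅, B→{S}; union {S}; ε-closure = {S, B}.
Read 'b': S→∅, B→{S}; union {S}; ε-closure = {S, B}.
Read 'a': S→∅, B→{S}; union {S}; ε-closure = {S, B}.
Read 'b': S→∅, B→{S}; union {S}; ε-closure = {S, B}.
State B is in {S, B}.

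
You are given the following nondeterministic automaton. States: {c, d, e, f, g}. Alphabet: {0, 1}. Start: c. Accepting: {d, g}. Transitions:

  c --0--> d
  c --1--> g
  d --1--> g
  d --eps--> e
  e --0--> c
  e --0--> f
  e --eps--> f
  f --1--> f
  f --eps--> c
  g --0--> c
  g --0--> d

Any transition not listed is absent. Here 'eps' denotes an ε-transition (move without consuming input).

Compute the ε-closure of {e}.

{c, e, f}

Begin with {e}.
ε-move e → f; add f.
ε-move f → c; add c.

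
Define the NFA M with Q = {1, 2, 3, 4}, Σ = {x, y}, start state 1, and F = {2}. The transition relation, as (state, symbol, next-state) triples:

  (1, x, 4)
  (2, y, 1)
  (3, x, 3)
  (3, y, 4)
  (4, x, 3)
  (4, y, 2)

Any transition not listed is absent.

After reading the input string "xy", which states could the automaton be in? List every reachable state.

{2}

Start in {1}.
Read 'x': {1} → {4}.
Read 'y': {4} → {2}.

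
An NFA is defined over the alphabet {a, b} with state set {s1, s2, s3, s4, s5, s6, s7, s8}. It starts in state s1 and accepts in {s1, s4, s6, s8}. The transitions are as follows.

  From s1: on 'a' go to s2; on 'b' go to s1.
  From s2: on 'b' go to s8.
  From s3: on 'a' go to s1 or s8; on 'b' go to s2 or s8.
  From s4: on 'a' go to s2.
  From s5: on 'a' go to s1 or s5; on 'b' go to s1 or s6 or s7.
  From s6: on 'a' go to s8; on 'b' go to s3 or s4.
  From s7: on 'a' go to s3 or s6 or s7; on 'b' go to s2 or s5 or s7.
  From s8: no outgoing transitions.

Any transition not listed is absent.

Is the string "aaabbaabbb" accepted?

Start in {s1}.
Read 'a': s1→{s2}; now {s2}.
Read 'a': s2→∅; now ∅.
The set is empty and remains empty for the remaining 8 symbols.
The final set ∅ contains no accepting state.

No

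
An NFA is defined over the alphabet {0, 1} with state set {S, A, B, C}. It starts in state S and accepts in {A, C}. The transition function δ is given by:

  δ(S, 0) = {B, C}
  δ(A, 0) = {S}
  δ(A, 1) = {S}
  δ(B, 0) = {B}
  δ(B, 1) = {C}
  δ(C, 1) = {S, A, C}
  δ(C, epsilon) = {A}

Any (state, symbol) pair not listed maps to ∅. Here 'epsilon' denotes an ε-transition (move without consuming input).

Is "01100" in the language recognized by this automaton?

Start in {S}.
Read '0': {S} → {A, B, C}.
Read '1': {A, B, C} → {S, A, C}.
Read '1': {S, A, C} → {S, A, C}.
Read '0': {S, A, C} → {S, A, B, C}.
Read '0': {S, A, B, C} → {S, A, B, C}.
The final set {S, A, B, C} contains the accepting states A, C.

Yes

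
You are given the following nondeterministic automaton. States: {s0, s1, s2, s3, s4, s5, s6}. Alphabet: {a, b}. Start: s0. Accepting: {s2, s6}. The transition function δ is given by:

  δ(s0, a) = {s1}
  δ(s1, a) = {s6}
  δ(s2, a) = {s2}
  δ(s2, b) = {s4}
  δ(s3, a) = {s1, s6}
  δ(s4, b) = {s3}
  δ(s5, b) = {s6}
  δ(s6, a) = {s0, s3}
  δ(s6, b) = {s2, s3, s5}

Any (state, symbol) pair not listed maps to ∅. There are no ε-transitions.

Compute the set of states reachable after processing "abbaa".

∅

Start in {s0}.
Read 'a': s0→{s1}; now {s1}.
Read 'b': s1→∅; now ∅.
The set is empty and remains empty for the remaining 3 symbols.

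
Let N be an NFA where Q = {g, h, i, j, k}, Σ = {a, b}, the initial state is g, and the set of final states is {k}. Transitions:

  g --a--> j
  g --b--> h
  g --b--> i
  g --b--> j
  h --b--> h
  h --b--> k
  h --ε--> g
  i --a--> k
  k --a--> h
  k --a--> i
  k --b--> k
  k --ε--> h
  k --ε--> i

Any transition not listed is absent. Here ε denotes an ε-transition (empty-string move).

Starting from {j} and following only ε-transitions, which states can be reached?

{j}

Begin with {j}.
No ε-moves leave this set, so the closure equals the set itself.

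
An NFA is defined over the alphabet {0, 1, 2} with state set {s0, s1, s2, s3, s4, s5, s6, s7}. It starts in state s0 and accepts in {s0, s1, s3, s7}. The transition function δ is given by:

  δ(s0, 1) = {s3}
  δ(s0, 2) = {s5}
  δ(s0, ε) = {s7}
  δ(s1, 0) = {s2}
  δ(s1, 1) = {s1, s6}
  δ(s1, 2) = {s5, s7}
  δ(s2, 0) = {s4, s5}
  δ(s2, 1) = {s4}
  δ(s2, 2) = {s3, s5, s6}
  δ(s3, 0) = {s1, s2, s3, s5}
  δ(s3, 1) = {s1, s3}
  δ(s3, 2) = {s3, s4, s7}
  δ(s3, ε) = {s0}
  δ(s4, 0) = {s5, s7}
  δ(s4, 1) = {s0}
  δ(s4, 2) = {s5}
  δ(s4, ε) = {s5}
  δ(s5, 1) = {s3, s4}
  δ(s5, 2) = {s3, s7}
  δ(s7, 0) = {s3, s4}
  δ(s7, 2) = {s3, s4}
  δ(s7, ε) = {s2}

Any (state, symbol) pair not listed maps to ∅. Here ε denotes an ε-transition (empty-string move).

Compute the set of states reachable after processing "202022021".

{s0, s1, s2, s3, s4, s5, s7}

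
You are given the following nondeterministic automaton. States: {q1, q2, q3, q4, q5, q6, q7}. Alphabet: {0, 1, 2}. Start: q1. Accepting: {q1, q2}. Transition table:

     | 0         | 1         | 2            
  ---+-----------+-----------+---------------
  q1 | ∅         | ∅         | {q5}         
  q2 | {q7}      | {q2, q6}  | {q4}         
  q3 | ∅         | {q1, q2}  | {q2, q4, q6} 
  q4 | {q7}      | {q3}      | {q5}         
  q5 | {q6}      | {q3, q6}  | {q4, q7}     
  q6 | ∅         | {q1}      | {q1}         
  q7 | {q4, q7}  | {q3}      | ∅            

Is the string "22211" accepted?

Yes

Start in {q1}.
Read '2': q1→{q5}; now {q5}.
Read '2': q5→{q4, q7}; now {q4, q7}.
Read '2': q4→{q5}, q7→∅; now {q5}.
Read '1': q5→{q3, q6}; now {q3, q6}.
Read '1': q3→{q1, q2}, q6→{q1}; now {q1, q2}.
The final set {q1, q2} contains the accepting states q1, q2.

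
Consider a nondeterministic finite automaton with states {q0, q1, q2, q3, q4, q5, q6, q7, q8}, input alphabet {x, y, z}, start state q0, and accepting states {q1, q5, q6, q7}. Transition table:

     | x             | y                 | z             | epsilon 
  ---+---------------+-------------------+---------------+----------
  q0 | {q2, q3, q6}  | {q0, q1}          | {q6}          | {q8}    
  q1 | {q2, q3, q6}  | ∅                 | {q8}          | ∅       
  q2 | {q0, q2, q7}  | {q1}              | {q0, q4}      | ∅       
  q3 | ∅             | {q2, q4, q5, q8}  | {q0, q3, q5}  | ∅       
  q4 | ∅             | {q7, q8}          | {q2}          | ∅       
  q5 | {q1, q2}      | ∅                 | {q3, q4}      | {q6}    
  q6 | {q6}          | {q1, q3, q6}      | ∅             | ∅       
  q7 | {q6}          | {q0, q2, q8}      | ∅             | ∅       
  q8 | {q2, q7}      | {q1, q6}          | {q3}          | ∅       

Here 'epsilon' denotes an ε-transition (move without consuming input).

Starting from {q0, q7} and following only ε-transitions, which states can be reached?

Begin with {q0, q7}.
ε-move q0 → q8; add q8.

{q0, q7, q8}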